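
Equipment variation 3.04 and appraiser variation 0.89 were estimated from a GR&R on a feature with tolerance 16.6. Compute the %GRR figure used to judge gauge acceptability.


GRR = sqrt(EV^2 + AV^2) = sqrt(3.04^2 + 0.89^2) = 3.1676016
%GRR = GRR / tol * 100 = 3.1676016 / 16.6 * 100
%GRR = 19.0819

19.0819


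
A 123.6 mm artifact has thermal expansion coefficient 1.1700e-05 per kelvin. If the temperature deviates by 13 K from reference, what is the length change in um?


dL = L * alpha * dT
= 123.6 * 1.1700e-05 * 13
= 0.0187996 mm
dL_um = 0.0187996 * 1000 = 18.7996 um

18.7996


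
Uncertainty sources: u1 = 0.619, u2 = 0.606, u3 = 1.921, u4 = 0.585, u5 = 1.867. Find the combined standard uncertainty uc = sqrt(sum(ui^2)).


uc = sqrt(0.619^2 + 0.606^2 + 1.921^2 + 0.585^2 + 1.867^2)
uc = sqrt(8.268552)
uc = 2.8755

2.8755


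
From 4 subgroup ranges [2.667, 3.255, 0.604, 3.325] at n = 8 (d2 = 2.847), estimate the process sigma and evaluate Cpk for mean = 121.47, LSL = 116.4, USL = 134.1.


R_bar = (2.667 + 3.255 + 0.604 + 3.325) / 4 = 2.46275
sigma = R_bar / d2 = 2.46275 / 2.847 = 0.86503337
Cp = (USL - LSL)/(6*sigma) = (134.1 - 116.4)/(6*0.86503337) = 3.4103
Cpu = (134.1 - 121.47)/(3*0.86503337) = 4.8669
Cpl = (121.47 - 116.4)/(3*0.86503337) = 1.9537
Cpk = min(Cpu, Cpl) = 1.9537

1.9537


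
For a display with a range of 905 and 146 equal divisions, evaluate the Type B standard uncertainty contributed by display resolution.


resolution = range / divisions
resolution = 905 / 146 = 6.1986301
u_res = resolution / (2*sqrt(3))
u_res = 6.1986301 / 3.4641016
u_res = 1.7894

1.7894


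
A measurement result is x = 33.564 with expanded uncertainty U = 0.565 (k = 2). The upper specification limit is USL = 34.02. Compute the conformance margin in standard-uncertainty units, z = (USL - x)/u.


u = U / k = 0.565 / 2 = 0.2825
margin = |USL - x| = |34.02 - 33.564| = 0.456
z = margin / u = 0.456 / 0.2825
z = 1.6142

1.6142


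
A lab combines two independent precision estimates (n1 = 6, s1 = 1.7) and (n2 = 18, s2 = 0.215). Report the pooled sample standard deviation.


s_p = sqrt(((n1-1)*s1^2 + (n2-1)*s2^2) / (n1+n2-2))
numerator = (6-1)*1.7^2 + (18-1)*0.215^2 = 14.45 + 0.785825 = 15.235825
denominator = 6 + 18 - 2 = 22
s_p^2 = 15.235825 / 22 = 0.6925375
s_p = sqrt(0.6925375) = 0.8322

0.8322


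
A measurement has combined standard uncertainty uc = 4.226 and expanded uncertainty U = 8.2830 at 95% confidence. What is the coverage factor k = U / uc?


k = U / uc
k = 8.2830 / 4.226
k = 1.96

1.96


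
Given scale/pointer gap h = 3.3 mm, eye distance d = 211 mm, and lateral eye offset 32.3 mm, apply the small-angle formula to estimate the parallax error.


error = h * offset / d
= 3.3 * 32.3 / 211
= 0.5052

0.5052


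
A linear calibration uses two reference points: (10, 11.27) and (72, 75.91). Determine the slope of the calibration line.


slope = (y2 - y1) / (x2 - x1)
= (75.91 - 11.27) / (72 - 10)
= 64.6400 / 62
= 1.0426

1.0426


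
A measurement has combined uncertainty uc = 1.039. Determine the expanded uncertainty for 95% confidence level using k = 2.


U = k * uc
U = 2 * 1.039
U = 2.0780

2.0780


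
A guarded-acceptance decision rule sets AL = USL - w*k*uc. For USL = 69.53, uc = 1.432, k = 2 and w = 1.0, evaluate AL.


U = k * uc = 2 * 1.432 = 2.864
guard band g = w * U = 1.0 * 2.864 = 2.864
AL = USL - g = 69.53 - 2.864
AL = 66.6660

66.6660


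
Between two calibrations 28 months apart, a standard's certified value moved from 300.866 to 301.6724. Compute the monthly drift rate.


rate = (v2 - v1) / months
= (301.6724 - 300.866) / 28
= 0.8064 / 28
= 0.0288

0.0288


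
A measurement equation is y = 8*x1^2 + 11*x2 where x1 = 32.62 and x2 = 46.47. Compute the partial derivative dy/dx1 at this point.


y = 8*x1^2 + 11*x2
dy/dx1 = 2*8*x1
Evaluate at x1 = 32.62: c1 = 16 * 32.62
c1 = 521.9200

521.9200


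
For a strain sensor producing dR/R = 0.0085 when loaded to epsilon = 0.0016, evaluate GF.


GF = (dR/R) / epsilon
= 0.0085 / 0.0016
= 5.3125

5.3125


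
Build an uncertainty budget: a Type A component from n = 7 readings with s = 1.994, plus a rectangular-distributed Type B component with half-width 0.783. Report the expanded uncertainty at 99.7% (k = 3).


u_A = s / sqrt(n) = 1.994 / sqrt(7) = 0.75366116
u_B = half_width / sqrt(3) = 0.783 / sqrt(3) = 0.45206526
uc = sqrt(u_A^2 + u_B^2) = sqrt(0.75366116^2 + 0.45206526^2) = 0.87884478
U = k * uc = 3 * 0.87884478
U = 2.6365

2.6365


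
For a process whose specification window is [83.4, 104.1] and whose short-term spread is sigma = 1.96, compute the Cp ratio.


Cp = (USL - LSL) / (6 * sigma)
= (104.1 - 83.4) / (6 * 1.96)
= 20.7000 / 11.7600
= 1.7602

1.7602


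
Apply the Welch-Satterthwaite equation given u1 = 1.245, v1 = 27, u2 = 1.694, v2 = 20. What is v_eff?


uc = sqrt(u1^2 + u2^2) = sqrt(1.245^2 + 1.694^2) = 2.102299
v_eff = uc^4 / (u1^4/v1 + u2^4/v2)
= 2.102299^4 / (1.245^4/27 + 1.694^4/20)
= 19.533404 / 0.50072489
v_eff = 39.0103

39.0103


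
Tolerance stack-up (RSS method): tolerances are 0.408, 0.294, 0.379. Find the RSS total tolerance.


RSS = sqrt(0.408^2 + 0.294^2 + 0.379^2)
= sqrt(0.396541)
= 0.6297

0.6297


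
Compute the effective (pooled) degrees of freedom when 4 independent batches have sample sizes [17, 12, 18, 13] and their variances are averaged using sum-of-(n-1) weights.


nu = sum_i (n_i - 1)
nu = ((17 - 1) + (12 - 1) + (18 - 1) + (13 - 1))
nu = 16 + 11 + 17 + 12
nu = 56

56


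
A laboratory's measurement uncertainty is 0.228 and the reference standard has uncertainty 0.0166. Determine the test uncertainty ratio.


TUR = u_lab / u_ref
= 0.228 / 0.0166
= 13.7349

13.7349


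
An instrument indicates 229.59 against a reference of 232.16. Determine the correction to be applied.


Correction = standard - reading
= 232.16 - 229.59
= 2.5700

2.5700


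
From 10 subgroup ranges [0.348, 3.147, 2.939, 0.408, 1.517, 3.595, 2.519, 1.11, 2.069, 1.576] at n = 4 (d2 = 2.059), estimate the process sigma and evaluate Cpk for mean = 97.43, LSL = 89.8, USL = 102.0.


R_bar = (0.348 + 3.147 + 2.939 + 0.408 + 1.517 + 3.595 + 2.519 + 1.11 + 2.069 + 1.576) / 10 = 1.9228
sigma = R_bar / d2 = 1.9228 / 2.059 = 0.93385138
Cp = (USL - LSL)/(6*sigma) = (102.0 - 89.8)/(6*0.93385138) = 2.1774
Cpu = (102.0 - 97.43)/(3*0.93385138) = 1.6312
Cpl = (97.43 - 89.8)/(3*0.93385138) = 2.7235
Cpk = min(Cpu, Cpl) = 1.6312

1.6312


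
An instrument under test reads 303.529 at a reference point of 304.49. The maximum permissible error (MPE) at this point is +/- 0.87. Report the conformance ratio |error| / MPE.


e = indication - reference = 303.529 - 304.49 = -0.9610
|e| = 0.9610
ratio = |e| / MPE = 0.9610 / 0.87
ratio = 1.1046

1.1046


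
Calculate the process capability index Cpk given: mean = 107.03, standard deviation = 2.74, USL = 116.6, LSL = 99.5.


Cpu = (USL - mean) / (3*sigma) = (116.6 - 107.03) / (3*2.74) = 1.1642
Cpl = (mean - LSL) / (3*sigma) = (107.03 - 99.5) / (3*2.74) = 0.9161
Cpk = min(Cpu, Cpl) = 0.9161

0.9161


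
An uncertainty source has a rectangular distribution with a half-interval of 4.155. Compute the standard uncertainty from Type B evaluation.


u_B = half_width / sqrt(3)
u_B = 4.155 / 1.7320508
u_B = 2.3989

2.3989


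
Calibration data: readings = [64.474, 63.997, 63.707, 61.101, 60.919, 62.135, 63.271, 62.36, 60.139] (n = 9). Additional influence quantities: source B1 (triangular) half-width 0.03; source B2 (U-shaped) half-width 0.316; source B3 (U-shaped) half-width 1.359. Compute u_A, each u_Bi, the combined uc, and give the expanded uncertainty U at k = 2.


mean = (64.474 + 63.997 + 63.707 + 61.101 + 60.919 + 62.135 + 63.271 + 62.36 + 60.139) / 9 = 62.45588889
s = sqrt(sum((x - mean)^2)/(n-1)) = 1.5147347
u_A = s / sqrt(n) = 1.5147347 / sqrt(9) = 0.50491157
u_B1 = 0.03 / sqrt(6) = 0.012247449
u_B2 = 0.316 / sqrt(2) = 0.22344574
u_B3 = 1.359 / sqrt(2) = 0.96095812
uc = sqrt(0.50491157^2 + 0.012247449^2 + 0.22344574^2 + 0.96095812^2) = 1.1083565
U = k * uc = 2 * 1.1083565
U = 2.2167

2.2167


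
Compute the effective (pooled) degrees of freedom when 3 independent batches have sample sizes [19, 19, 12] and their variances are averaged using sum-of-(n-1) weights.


nu = sum_i (n_i - 1)
nu = ((19 - 1) + (19 - 1) + (12 - 1))
nu = 18 + 18 + 11
nu = 47

47


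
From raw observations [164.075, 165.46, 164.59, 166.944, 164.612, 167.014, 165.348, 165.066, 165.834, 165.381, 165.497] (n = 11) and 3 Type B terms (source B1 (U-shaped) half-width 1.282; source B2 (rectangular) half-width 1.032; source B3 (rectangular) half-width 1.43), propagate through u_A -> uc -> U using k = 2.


mean = (164.075 + 165.46 + 164.59 + 166.944 + 164.612 + 167.014 + 165.348 + 165.066 + 165.834 + 165.381 + 165.497) / 11 = 165.4382727
s = sqrt(sum((x - mean)^2)/(n-1)) = 0.91222115
u_A = s / sqrt(n) = 0.91222115 / sqrt(11) = 0.27504503
u_B1 = 1.282 / sqrt(2) = 0.90651089
u_B2 = 1.032 / sqrt(3) = 0.59582548
u_B3 = 1.43 / sqrt(3) = 0.82561088
uc = sqrt(0.27504503^2 + 0.90651089^2 + 0.59582548^2 + 0.82561088^2) = 1.3907024
U = k * uc = 2 * 1.3907024
U = 2.7814

2.7814


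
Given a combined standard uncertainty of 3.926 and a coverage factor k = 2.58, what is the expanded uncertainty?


U = k * uc
U = 2.58 * 3.926
U = 10.1291

10.1291


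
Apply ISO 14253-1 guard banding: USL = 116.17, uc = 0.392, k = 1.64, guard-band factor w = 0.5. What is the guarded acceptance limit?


U = k * uc = 1.64 * 0.392 = 0.64288
guard band g = w * U = 0.5 * 0.64288 = 0.32144
AL = USL - g = 116.17 - 0.32144
AL = 115.8486

115.8486


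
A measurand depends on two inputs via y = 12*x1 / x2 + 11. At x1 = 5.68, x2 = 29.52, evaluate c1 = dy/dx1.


y = 12*x1 / x2 + 11
dy/dx1 = 12/x2
Evaluate at x2 = 29.52: c1 = 12 / 29.52
c1 = 0.4065

0.4065


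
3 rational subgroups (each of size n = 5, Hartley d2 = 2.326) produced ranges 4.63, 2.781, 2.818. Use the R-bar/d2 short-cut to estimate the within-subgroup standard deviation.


R_bar = (4.63 + 2.781 + 2.818) / 3
R_bar = 10.229 / 3 = 3.4096667
sigma_hat = R_bar / d2 = 3.4096667 / 2.326 = 1.4659

1.4659


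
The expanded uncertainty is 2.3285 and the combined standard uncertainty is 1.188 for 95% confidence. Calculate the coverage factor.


k = U / uc
k = 2.3285 / 1.188
k = 1.96

1.96


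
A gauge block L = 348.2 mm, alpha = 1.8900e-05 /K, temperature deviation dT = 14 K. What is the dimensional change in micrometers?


dL = L * alpha * dT
= 348.2 * 1.8900e-05 * 14
= 0.0921337 mm
dL_um = 0.0921337 * 1000 = 92.1337 um

92.1337


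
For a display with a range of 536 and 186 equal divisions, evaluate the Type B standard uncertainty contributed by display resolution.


resolution = range / divisions
resolution = 536 / 186 = 2.8817204
u_res = resolution / (2*sqrt(3))
u_res = 2.8817204 / 3.4641016
u_res = 0.8319

0.8319


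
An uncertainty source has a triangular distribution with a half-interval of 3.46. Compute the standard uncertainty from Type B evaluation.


u_B = half_width / sqrt(6)
u_B = 3.46 / 2.4494897
u_B = 1.4125

1.4125


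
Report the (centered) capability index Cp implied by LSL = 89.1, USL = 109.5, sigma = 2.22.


Cp = (USL - LSL) / (6 * sigma)
= (109.5 - 89.1) / (6 * 2.22)
= 20.4000 / 13.3200
= 1.5315

1.5315


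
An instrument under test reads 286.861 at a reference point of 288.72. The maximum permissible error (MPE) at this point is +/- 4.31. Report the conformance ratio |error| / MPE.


e = indication - reference = 286.861 - 288.72 = -1.8590
|e| = 1.8590
ratio = |e| / MPE = 1.8590 / 4.31
ratio = 0.4313

0.4313


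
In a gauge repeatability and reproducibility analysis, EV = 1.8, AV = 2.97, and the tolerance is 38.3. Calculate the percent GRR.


GRR = sqrt(EV^2 + AV^2) = sqrt(1.8^2 + 2.97^2) = 3.4728806
%GRR = GRR / tol * 100 = 3.4728806 / 38.3 * 100
%GRR = 9.0676

9.0676


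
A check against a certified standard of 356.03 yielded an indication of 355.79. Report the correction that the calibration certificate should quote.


Correction = standard - reading
= 356.03 - 355.79
= 0.2400

0.2400


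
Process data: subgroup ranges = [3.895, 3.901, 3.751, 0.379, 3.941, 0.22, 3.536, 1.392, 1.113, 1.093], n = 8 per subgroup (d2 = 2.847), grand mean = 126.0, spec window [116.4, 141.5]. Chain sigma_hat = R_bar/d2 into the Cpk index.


R_bar = (3.895 + 3.901 + 3.751 + 0.379 + 3.941 + 0.22 + 3.536 + 1.392 + 1.113 + 1.093) / 10 = 2.3221
sigma = R_bar / d2 = 2.3221 / 2.847 = 0.81563049
Cp = (USL - LSL)/(6*sigma) = (141.5 - 116.4)/(6*0.81563049) = 5.1290
Cpu = (141.5 - 126.0)/(3*0.81563049) = 6.3346
Cpl = (126.0 - 116.4)/(3*0.81563049) = 3.9233
Cpk = min(Cpu, Cpl) = 3.9233

3.9233


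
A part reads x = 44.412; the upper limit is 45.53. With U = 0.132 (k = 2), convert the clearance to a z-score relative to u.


u = U / k = 0.132 / 2 = 0.066
margin = |USL - x| = |45.53 - 44.412| = 1.118
z = margin / u = 1.118 / 0.066
z = 16.9394

16.9394


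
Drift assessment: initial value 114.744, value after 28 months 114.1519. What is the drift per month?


rate = (v2 - v1) / months
= (114.1519 - 114.744) / 28
= -0.5921 / 28
= -0.0211

-0.0211


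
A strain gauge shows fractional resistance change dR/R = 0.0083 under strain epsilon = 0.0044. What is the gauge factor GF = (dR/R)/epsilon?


GF = (dR/R) / epsilon
= 0.0083 / 0.0044
= 1.8864

1.8864


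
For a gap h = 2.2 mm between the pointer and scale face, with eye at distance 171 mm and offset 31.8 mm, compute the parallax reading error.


error = h * offset / d
= 2.2 * 31.8 / 171
= 0.4091

0.4091


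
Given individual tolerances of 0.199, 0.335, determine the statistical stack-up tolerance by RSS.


RSS = sqrt(0.199^2 + 0.335^2)
= sqrt(0.151826)
= 0.3896

0.3896


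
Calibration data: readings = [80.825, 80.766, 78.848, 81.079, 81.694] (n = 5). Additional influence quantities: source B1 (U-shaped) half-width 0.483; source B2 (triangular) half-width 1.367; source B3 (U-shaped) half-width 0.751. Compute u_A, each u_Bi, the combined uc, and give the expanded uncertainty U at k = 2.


mean = (80.825 + 80.766 + 78.848 + 81.079 + 81.694) / 5 = 80.6424
s = sqrt(sum((x - mean)^2)/(n-1)) = 1.0682899
u_A = s / sqrt(n) = 1.0682899 / sqrt(5) = 0.47775377
u_B1 = 0.483 / sqrt(2) = 0.34153258
u_B2 = 1.367 / sqrt(6) = 0.55807541
u_B3 = 0.751 / sqrt(2) = 0.53103719
uc = sqrt(0.47775377^2 + 0.34153258^2 + 0.55807541^2 + 0.53103719^2) = 0.96868046
U = k * uc = 2 * 0.96868046
U = 1.9374

1.9374


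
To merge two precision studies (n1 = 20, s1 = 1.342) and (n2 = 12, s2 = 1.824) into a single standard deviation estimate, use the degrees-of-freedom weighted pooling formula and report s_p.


s_p = sqrt(((n1-1)*s1^2 + (n2-1)*s2^2) / (n1+n2-2))
numerator = (20-1)*1.342^2 + (12-1)*1.824^2 = 34.218316 + 36.596736 = 70.815052
denominator = 20 + 12 - 2 = 30
s_p^2 = 70.815052 / 30 = 2.3605017
s_p = sqrt(2.3605017) = 1.5364

1.5364


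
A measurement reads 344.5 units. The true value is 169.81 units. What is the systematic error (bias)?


Systematic error = measured - true
= 344.5 - 169.81
= 174.6900

174.6900


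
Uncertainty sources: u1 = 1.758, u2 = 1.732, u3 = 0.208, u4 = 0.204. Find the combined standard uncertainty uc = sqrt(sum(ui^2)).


uc = sqrt(1.758^2 + 1.732^2 + 0.208^2 + 0.204^2)
uc = sqrt(6.175268)
uc = 2.4850

2.4850


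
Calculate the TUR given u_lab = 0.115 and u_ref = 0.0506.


TUR = u_lab / u_ref
= 0.115 / 0.0506
= 2.2727

2.2727


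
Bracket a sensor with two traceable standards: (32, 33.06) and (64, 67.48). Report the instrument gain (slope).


slope = (y2 - y1) / (x2 - x1)
= (67.48 - 33.06) / (64 - 32)
= 34.4200 / 32
= 1.0756

1.0756


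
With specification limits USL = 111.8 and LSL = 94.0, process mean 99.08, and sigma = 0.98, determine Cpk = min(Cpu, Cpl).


Cpu = (USL - mean) / (3*sigma) = (111.8 - 99.08) / (3*0.98) = 4.3265
Cpl = (mean - LSL) / (3*sigma) = (99.08 - 94.0) / (3*0.98) = 1.7279
Cpk = min(Cpu, Cpl) = 1.7279

1.7279


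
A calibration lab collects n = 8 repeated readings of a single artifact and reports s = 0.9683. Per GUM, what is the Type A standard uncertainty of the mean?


u_A = s / sqrt(n)
u_A = 0.9683 / sqrt(8)
u_A = 0.9683 / 2.8284271
u_A = 0.3423

0.3423


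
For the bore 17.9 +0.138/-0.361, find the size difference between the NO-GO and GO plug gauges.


GO = nominal - lower_tol (smallest hole = maximum material condition)
GO = 17.9 - 0.361 = 17.539
NO-GO = nominal + upper_tol (largest hole = least material condition)
NO-GO = 17.9 + 0.138 = 18.038
spread = NO-GO - GO = 18.038 - 17.539 = 0.4990

0.4990


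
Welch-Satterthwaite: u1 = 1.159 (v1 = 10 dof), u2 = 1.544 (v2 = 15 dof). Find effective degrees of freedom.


uc = sqrt(u1^2 + u2^2) = sqrt(1.159^2 + 1.544^2) = 1.9306002
v_eff = uc^4 / (u1^4/v1 + u2^4/v2)
= 1.9306002^4 / (1.159^4/10 + 1.544^4/15)
= 13.892148 / 0.55931711
v_eff = 24.8377

24.8377


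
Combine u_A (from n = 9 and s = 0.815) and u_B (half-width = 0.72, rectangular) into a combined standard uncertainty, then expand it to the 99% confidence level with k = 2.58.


u_A = s / sqrt(n) = 0.815 / sqrt(9) = 0.27166667
u_B = half_width / sqrt(3) = 0.72 / sqrt(3) = 0.41569219
uc = sqrt(u_A^2 + u_B^2) = sqrt(0.27166667^2 + 0.41569219^2) = 0.49659116
U = k * uc = 2.58 * 0.49659116
U = 1.2812

1.2812


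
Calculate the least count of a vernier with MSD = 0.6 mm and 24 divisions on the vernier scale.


LC = MSD / n_div
= 0.6 / 24
= 0.0250

0.0250


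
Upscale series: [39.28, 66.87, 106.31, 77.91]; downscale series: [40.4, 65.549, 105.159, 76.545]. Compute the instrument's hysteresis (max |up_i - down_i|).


|39.28 - 40.4| = 1.1200
|66.87 - 65.549| = 1.3210
|106.31 - 105.159| = 1.1510
|77.91 - 76.545| = 1.3650
hysteresis = max(diffs) = 1.3650

1.3650


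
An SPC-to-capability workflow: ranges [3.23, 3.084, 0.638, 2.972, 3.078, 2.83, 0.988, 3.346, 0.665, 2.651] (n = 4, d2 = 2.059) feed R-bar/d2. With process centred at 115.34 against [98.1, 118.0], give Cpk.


R_bar = (3.23 + 3.084 + 0.638 + 2.972 + 3.078 + 2.83 + 0.988 + 3.346 + 0.665 + 2.651) / 10 = 2.3482
sigma = R_bar / d2 = 2.3482 / 2.059 = 1.1404565
Cp = (USL - LSL)/(6*sigma) = (118.0 - 98.1)/(6*1.1404565) = 2.9082
Cpu = (118.0 - 115.34)/(3*1.1404565) = 0.7775
Cpl = (115.34 - 98.1)/(3*1.1404565) = 5.0389
Cpk = min(Cpu, Cpl) = 0.7775

0.7775


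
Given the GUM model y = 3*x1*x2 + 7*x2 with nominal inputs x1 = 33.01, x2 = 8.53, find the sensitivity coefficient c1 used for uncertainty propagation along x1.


y = 3*x1*x2 + 7*x2
dy/dx1 = 3*x2
Evaluate at x2 = 8.53: c1 = 3 * 8.53
c1 = 25.5900

25.5900


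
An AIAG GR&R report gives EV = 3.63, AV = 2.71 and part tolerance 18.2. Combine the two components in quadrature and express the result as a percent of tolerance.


GRR = sqrt(EV^2 + AV^2) = sqrt(3.63^2 + 2.71^2) = 4.530011
%GRR = GRR / tol * 100 = 4.530011 / 18.2 * 100
%GRR = 24.8902

24.8902


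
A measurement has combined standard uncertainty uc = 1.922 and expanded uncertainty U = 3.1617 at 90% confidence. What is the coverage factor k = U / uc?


k = U / uc
k = 3.1617 / 1.922
k = 1.645

1.645


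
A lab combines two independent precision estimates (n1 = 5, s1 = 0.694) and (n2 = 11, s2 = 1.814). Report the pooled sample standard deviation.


s_p = sqrt(((n1-1)*s1^2 + (n2-1)*s2^2) / (n1+n2-2))
numerator = (5-1)*0.694^2 + (11-1)*1.814^2 = 1.926544 + 32.90596 = 34.832504
denominator = 5 + 11 - 2 = 14
s_p^2 = 34.832504 / 14 = 2.488036
s_p = sqrt(2.488036) = 1.5774

1.5774


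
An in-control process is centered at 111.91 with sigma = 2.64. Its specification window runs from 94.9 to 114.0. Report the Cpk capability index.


Cpu = (USL - mean) / (3*sigma) = (114.0 - 111.91) / (3*2.64) = 0.2639
Cpl = (mean - LSL) / (3*sigma) = (111.91 - 94.9) / (3*2.64) = 2.1477
Cpk = min(Cpu, Cpl) = 0.2639

0.2639


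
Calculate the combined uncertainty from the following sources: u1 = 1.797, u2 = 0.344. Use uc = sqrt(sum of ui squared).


uc = sqrt(1.797^2 + 0.344^2)
uc = sqrt(3.347545)
uc = 1.8296

1.8296


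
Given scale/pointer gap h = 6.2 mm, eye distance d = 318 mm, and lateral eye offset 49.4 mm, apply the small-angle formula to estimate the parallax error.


error = h * offset / d
= 6.2 * 49.4 / 318
= 0.9631

0.9631


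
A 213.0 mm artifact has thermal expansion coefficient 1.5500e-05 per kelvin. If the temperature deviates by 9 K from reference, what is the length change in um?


dL = L * alpha * dT
= 213.0 * 1.5500e-05 * 9
= 0.0297135 mm
dL_um = 0.0297135 * 1000 = 29.7135 um

29.7135


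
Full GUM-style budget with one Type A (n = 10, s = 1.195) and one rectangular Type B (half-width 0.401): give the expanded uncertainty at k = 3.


u_A = s / sqrt(n) = 1.195 / sqrt(10) = 0.37789218
u_B = half_width / sqrt(3) = 0.401 / sqrt(3) = 0.23151746
uc = sqrt(u_A^2 + u_B^2) = sqrt(0.37789218^2 + 0.23151746^2) = 0.44317359
U = k * uc = 3 * 0.44317359
U = 1.3295

1.3295


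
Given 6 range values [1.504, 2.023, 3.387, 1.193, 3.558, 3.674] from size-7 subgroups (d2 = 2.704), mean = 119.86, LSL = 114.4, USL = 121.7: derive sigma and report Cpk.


R_bar = (1.504 + 2.023 + 3.387 + 1.193 + 3.558 + 3.674) / 6 = 2.5565
sigma = R_bar / d2 = 2.5565 / 2.704 = 0.94545118
Cp = (USL - LSL)/(6*sigma) = (121.7 - 114.4)/(6*0.94545118) = 1.2869
Cpu = (121.7 - 119.86)/(3*0.94545118) = 0.6487
Cpl = (119.86 - 114.4)/(3*0.94545118) = 1.9250
Cpk = min(Cpu, Cpl) = 0.6487

0.6487


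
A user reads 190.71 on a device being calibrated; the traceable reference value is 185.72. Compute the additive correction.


Correction = standard - reading
= 185.72 - 190.71
= -4.9900

-4.9900


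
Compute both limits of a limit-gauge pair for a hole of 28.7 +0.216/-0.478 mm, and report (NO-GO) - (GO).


GO = nominal - lower_tol (smallest hole = maximum material condition)
GO = 28.7 - 0.478 = 28.222
NO-GO = nominal + upper_tol (largest hole = least material condition)
NO-GO = 28.7 + 0.216 = 28.916
spread = NO-GO - GO = 28.916 - 28.222 = 0.6940

0.6940


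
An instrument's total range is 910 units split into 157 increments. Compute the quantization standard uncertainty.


resolution = range / divisions
resolution = 910 / 157 = 5.7961783
u_res = resolution / (2*sqrt(3))
u_res = 5.7961783 / 3.4641016
u_res = 1.6732

1.6732


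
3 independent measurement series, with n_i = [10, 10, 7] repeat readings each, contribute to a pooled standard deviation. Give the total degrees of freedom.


nu = sum_i (n_i - 1)
nu = ((10 - 1) + (10 - 1) + (7 - 1))
nu = 9 + 9 + 6
nu = 24

24


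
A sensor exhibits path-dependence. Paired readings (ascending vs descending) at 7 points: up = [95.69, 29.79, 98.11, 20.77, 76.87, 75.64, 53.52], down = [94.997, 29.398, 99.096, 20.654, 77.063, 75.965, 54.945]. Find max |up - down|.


|95.69 - 94.997| = 0.6930
|29.79 - 29.398| = 0.3920
|98.11 - 99.096| = 0.9860
|20.77 - 20.654| = 0.1160
|76.87 - 77.063| = 0.1930
|75.64 - 75.965| = 0.3250
|53.52 - 54.945| = 1.4250
hysteresis = max(diffs) = 1.4250

1.4250


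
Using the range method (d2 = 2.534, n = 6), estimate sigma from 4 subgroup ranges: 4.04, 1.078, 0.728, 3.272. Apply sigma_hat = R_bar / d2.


R_bar = (4.04 + 1.078 + 0.728 + 3.272) / 4
R_bar = 9.118 / 4 = 2.2795
sigma_hat = R_bar / d2 = 2.2795 / 2.534 = 0.8996

0.8996


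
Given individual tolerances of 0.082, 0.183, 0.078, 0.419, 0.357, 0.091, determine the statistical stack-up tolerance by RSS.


RSS = sqrt(0.082^2 + 0.183^2 + 0.078^2 + 0.419^2 + 0.357^2 + 0.091^2)
= sqrt(0.357588)
= 0.5980

0.5980


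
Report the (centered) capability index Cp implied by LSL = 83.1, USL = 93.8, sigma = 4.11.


Cp = (USL - LSL) / (6 * sigma)
= (93.8 - 83.1) / (6 * 4.11)
= 10.7000 / 24.6600
= 0.4339

0.4339


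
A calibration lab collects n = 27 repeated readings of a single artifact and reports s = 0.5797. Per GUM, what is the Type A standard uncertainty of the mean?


u_A = s / sqrt(n)
u_A = 0.5797 / sqrt(27)
u_A = 0.5797 / 5.1961524
u_A = 0.1116

0.1116


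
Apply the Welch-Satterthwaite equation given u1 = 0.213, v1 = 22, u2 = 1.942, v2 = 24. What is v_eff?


uc = sqrt(u1^2 + u2^2) = sqrt(0.213^2 + 1.942^2) = 1.9536461
v_eff = uc^4 / (u1^4/v1 + u2^4/v2)
= 1.9536461^4 / (0.213^4/22 + 1.942^4/24)
= 14.567451 / 0.59272633
v_eff = 24.5770

24.5770


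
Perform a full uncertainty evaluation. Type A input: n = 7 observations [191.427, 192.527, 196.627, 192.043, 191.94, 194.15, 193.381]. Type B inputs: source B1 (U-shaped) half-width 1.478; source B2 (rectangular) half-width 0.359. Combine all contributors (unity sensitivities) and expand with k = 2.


mean = (191.427 + 192.527 + 196.627 + 192.043 + 191.94 + 194.15 + 193.381) / 7 = 193.1564286
s = sqrt(sum((x - mean)^2)/(n-1)) = 1.7883422
u_A = s / sqrt(n) = 1.7883422 / sqrt(7) = 0.67592982
u_B1 = 1.478 / sqrt(2) = 1.0451038
u_B2 = 0.359 / sqrt(3) = 0.20726875
uc = sqrt(0.67592982^2 + 1.0451038^2 + 0.20726875^2) = 1.2617779
U = k * uc = 2 * 1.2617779
U = 2.5236

2.5236


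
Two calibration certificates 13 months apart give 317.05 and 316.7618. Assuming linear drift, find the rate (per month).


rate = (v2 - v1) / months
= (316.7618 - 317.05) / 13
= -0.2882 / 13
= -0.0222

-0.0222


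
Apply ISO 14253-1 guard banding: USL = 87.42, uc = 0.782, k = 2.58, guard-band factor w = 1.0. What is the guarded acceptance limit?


U = k * uc = 2.58 * 0.782 = 2.01756
guard band g = w * U = 1.0 * 2.01756 = 2.01756
AL = USL - g = 87.42 - 2.01756
AL = 85.4024

85.4024


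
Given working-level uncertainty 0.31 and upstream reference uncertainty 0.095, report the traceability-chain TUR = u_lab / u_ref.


TUR = u_lab / u_ref
= 0.31 / 0.095
= 3.2632

3.2632


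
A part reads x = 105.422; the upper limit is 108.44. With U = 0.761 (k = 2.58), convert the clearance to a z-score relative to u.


u = U / k = 0.761 / 2.58 = 0.29496124
margin = |USL - x| = |108.44 - 105.422| = 3.018
z = margin / u = 3.018 / 0.29496124
z = 10.2319

10.2319


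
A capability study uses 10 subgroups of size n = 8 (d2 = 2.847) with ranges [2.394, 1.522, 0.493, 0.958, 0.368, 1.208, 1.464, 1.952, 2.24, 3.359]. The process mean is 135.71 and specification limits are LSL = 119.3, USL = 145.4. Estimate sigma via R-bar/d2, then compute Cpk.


R_bar = (2.394 + 1.522 + 0.493 + 0.958 + 0.368 + 1.208 + 1.464 + 1.952 + 2.24 + 3.359) / 10 = 1.5958
sigma = R_bar / d2 = 1.5958 / 2.847 = 0.56051985
Cp = (USL - LSL)/(6*sigma) = (145.4 - 119.3)/(6*0.56051985) = 7.7607
Cpu = (145.4 - 135.71)/(3*0.56051985) = 5.7625
Cpl = (135.71 - 119.3)/(3*0.56051985) = 9.7588
Cpk = min(Cpu, Cpl) = 5.7625

5.7625


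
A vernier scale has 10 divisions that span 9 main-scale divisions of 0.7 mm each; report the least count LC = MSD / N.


LC = MSD / n_div
= 0.7 / 10
= 0.0700

0.0700


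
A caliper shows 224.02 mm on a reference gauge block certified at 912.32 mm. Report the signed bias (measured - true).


Systematic error = measured - true
= 224.02 - 912.32
= -688.3000

-688.3000


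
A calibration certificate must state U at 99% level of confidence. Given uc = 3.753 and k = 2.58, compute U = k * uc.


U = k * uc
U = 2.58 * 3.753
U = 9.6827

9.6827


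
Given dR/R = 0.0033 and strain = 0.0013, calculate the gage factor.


GF = (dR/R) / epsilon
= 0.0033 / 0.0013
= 2.5385

2.5385


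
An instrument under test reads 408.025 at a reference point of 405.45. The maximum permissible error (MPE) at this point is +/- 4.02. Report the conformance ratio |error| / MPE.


e = indication - reference = 408.025 - 405.45 = 2.5750
|e| = 2.5750
ratio = |e| / MPE = 2.5750 / 4.02
ratio = 0.6405

0.6405


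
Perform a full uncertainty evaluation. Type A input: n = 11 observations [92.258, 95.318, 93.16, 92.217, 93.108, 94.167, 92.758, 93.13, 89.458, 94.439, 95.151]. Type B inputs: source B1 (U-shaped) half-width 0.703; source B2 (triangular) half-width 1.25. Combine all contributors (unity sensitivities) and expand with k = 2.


mean = (92.258 + 95.318 + 93.16 + 92.217 + 93.108 + 94.167 + 92.758 + 93.13 + 89.458 + 94.439 + 95.151) / 11 = 93.19672727
s = sqrt(sum((x - mean)^2)/(n-1)) = 1.6379549
u_A = s / sqrt(n) = 1.6379549 / sqrt(11) = 0.49386198
u_B1 = 0.703 / sqrt(2) = 0.49709607
u_B2 = 1.25 / sqrt(6) = 0.51031036
uc = sqrt(0.49386198^2 + 0.49709607^2 + 0.51031036^2) = 0.86684533
U = k * uc = 2 * 0.86684533
U = 1.7337

1.7337


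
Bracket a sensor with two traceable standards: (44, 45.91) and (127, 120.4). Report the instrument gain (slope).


slope = (y2 - y1) / (x2 - x1)
= (120.4 - 45.91) / (127 - 44)
= 74.4900 / 83
= 0.8975

0.8975


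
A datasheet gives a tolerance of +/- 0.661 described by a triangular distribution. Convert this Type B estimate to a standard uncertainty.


u_B = half_width / sqrt(6)
u_B = 0.661 / 2.4494897
u_B = 0.2699

0.2699


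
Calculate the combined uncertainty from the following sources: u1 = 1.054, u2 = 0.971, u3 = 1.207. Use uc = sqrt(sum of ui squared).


uc = sqrt(1.054^2 + 0.971^2 + 1.207^2)
uc = sqrt(3.510606)
uc = 1.8737

1.8737


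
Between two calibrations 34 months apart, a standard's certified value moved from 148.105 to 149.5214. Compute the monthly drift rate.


rate = (v2 - v1) / months
= (149.5214 - 148.105) / 34
= 1.4164 / 34
= 0.0417

0.0417


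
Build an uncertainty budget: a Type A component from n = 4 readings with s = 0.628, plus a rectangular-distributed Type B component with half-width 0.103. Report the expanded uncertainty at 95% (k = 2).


u_A = s / sqrt(n) = 0.628 / sqrt(4) = 0.314
u_B = half_width / sqrt(3) = 0.103 / sqrt(3) = 0.059467078
uc = sqrt(u_A^2 + u_B^2) = sqrt(0.314^2 + 0.059467078^2) = 0.3195815
U = k * uc = 2 * 0.3195815
U = 0.6392

0.6392


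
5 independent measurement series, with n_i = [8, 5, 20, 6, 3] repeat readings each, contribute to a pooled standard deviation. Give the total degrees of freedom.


nu = sum_i (n_i - 1)
nu = ((8 - 1) + (5 - 1) + (20 - 1) + (6 - 1) + (3 - 1))
nu = 7 + 4 + 19 + 5 + 2
nu = 37

37


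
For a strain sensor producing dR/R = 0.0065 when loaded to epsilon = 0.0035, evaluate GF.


GF = (dR/R) / epsilon
= 0.0065 / 0.0035
= 1.8571

1.8571


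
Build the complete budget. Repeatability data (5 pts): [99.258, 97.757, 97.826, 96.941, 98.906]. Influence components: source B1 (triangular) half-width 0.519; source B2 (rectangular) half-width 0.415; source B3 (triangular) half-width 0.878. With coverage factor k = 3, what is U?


mean = (99.258 + 97.757 + 97.826 + 96.941 + 98.906) / 5 = 98.1376
s = sqrt(sum((x - mean)^2)/(n-1)) = 0.93802148
u_A = s / sqrt(n) = 0.93802148 / sqrt(5) = 0.41949596
u_B1 = 0.519 / sqrt(6) = 0.21188086
u_B2 = 0.415 / sqrt(3) = 0.23960036
u_B3 = 0.878 / sqrt(6) = 0.358442
uc = sqrt(0.41949596^2 + 0.21188086^2 + 0.23960036^2 + 0.358442^2) = 0.63777689
U = k * uc = 3 * 0.63777689
U = 1.9133

1.9133


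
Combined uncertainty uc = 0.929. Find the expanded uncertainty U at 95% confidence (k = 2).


U = k * uc
U = 2 * 0.929
U = 1.8580

1.8580


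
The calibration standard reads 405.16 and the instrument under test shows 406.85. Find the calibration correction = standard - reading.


Correction = standard - reading
= 405.16 - 406.85
= -1.6900

-1.6900


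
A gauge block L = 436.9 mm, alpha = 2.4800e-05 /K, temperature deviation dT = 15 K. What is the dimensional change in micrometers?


dL = L * alpha * dT
= 436.9 * 2.4800e-05 * 15
= 0.1625268 mm
dL_um = 0.1625268 * 1000 = 162.5268 um

162.5268


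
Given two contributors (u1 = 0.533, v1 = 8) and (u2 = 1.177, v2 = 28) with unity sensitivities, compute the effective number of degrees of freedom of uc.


uc = sqrt(u1^2 + u2^2) = sqrt(0.533^2 + 1.177^2) = 1.2920596
v_eff = uc^4 / (u1^4/v1 + u2^4/v2)
= 1.2920596^4 / (0.533^4/8 + 1.177^4/28)
= 2.7869565 / 0.078628907
v_eff = 35.4444

35.4444


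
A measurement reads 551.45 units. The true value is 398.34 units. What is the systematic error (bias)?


Systematic error = measured - true
= 551.45 - 398.34
= 153.1100

153.1100


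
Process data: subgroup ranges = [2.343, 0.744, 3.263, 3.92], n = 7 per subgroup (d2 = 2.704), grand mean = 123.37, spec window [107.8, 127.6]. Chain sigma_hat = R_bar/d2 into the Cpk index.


R_bar = (2.343 + 0.744 + 3.263 + 3.92) / 4 = 2.5675
sigma = R_bar / d2 = 2.5675 / 2.704 = 0.94951923
Cp = (USL - LSL)/(6*sigma) = (127.6 - 107.8)/(6*0.94951923) = 3.4754
Cpu = (127.6 - 123.37)/(3*0.94951923) = 1.4850
Cpl = (123.37 - 107.8)/(3*0.94951923) = 5.4659
Cpk = min(Cpu, Cpl) = 1.4850

1.4850


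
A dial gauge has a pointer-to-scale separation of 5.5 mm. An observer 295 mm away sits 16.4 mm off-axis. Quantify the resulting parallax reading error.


error = h * offset / d
= 5.5 * 16.4 / 295
= 0.3058

0.3058


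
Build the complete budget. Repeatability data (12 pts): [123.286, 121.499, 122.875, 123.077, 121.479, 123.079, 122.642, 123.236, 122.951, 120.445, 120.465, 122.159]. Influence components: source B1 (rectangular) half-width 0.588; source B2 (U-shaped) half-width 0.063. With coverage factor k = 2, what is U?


mean = (123.286 + 121.499 + 122.875 + 123.077 + 121.479 + 123.079 + 122.642 + 123.236 + 122.951 + 120.445 + 120.465 + 122.159) / 12 = 122.2660833
s = sqrt(sum((x - mean)^2)/(n-1)) = 1.0470834
u_A = s / sqrt(n) = 1.0470834 / sqrt(12) = 0.30226694
u_B1 = 0.588 / sqrt(3) = 0.33948196
u_B2 = 0.063 / sqrt(2) = 0.044547727
uc = sqrt(0.30226694^2 + 0.33948196^2 + 0.044547727^2) = 0.45672509
U = k * uc = 2 * 0.45672509
U = 0.9135

0.9135


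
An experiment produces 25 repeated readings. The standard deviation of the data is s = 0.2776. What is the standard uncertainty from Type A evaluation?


u_A = s / sqrt(n)
u_A = 0.2776 / sqrt(25)
u_A = 0.2776 / 5
u_A = 0.0555

0.0555


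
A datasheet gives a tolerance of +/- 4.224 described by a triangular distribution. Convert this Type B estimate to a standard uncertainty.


u_B = half_width / sqrt(6)
u_B = 4.224 / 2.4494897
u_B = 1.7244

1.7244


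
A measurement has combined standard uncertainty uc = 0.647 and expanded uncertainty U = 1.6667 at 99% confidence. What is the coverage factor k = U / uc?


k = U / uc
k = 1.6667 / 0.647
k = 2.576

2.576


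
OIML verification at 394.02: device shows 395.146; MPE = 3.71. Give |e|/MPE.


e = indication - reference = 395.146 - 394.02 = 1.1260
|e| = 1.1260
ratio = |e| / MPE = 1.1260 / 3.71
ratio = 0.3035

0.3035


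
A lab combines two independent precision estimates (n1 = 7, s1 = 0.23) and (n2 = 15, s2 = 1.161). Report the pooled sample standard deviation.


s_p = sqrt(((n1-1)*s1^2 + (n2-1)*s2^2) / (n1+n2-2))
numerator = (7-1)*0.23^2 + (15-1)*1.161^2 = 0.3174 + 18.870894 = 19.188294
denominator = 7 + 15 - 2 = 20
s_p^2 = 19.188294 / 20 = 0.9594147
s_p = sqrt(0.9594147) = 0.9795

0.9795


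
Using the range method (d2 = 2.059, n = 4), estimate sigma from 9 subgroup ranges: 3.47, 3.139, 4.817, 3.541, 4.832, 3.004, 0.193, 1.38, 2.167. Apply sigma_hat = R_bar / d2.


R_bar = (3.47 + 3.139 + 4.817 + 3.541 + 4.832 + 3.004 + 0.193 + 1.38 + 2.167) / 9
R_bar = 26.543 / 9 = 2.9492222
sigma_hat = R_bar / d2 = 2.9492222 / 2.059 = 1.4324

1.4324


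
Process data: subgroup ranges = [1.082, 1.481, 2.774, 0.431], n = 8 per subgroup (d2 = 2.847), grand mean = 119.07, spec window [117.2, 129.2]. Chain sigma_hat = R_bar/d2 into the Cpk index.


R_bar = (1.082 + 1.481 + 2.774 + 0.431) / 4 = 1.442
sigma = R_bar / d2 = 1.442 / 2.847 = 0.50649807
Cp = (USL - LSL)/(6*sigma) = (129.2 - 117.2)/(6*0.50649807) = 3.9487
Cpu = (129.2 - 119.07)/(3*0.50649807) = 6.6667
Cpl = (119.07 - 117.2)/(3*0.50649807) = 1.2307
Cpk = min(Cpu, Cpl) = 1.2307

1.2307


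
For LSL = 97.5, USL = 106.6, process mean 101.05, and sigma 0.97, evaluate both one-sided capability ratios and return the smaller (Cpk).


Cpu = (USL - mean) / (3*sigma) = (106.6 - 101.05) / (3*0.97) = 1.9072
Cpl = (mean - LSL) / (3*sigma) = (101.05 - 97.5) / (3*0.97) = 1.2199
Cpk = min(Cpu, Cpl) = 1.2199

1.2199


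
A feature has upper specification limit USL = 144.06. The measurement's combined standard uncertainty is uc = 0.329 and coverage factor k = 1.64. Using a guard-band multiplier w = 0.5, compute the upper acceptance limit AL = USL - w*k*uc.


U = k * uc = 1.64 * 0.329 = 0.53956
guard band g = w * U = 0.5 * 0.53956 = 0.26978
AL = USL - g = 144.06 - 0.26978
AL = 143.7902

143.7902


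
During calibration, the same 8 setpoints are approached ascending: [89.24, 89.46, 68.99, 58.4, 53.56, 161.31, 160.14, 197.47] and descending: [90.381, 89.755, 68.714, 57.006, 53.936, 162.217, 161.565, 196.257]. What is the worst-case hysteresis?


|89.24 - 90.381| = 1.1410
|89.46 - 89.755| = 0.2950
|68.99 - 68.714| = 0.2760
|58.4 - 57.006| = 1.3940
|53.56 - 53.936| = 0.3760
|161.31 - 162.217| = 0.9070
|160.14 - 161.565| = 1.4250
|197.47 - 196.257| = 1.2130
hysteresis = max(diffs) = 1.4250

1.4250


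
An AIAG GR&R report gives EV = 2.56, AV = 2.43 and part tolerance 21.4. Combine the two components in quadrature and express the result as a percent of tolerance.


GRR = sqrt(EV^2 + AV^2) = sqrt(2.56^2 + 2.43^2) = 3.52966
%GRR = GRR / tol * 100 = 3.52966 / 21.4 * 100
%GRR = 16.4937

16.4937


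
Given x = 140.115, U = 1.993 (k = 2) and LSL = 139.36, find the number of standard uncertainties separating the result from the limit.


u = U / k = 1.993 / 2 = 0.9965
margin = |LSL - x| = |139.36 - 140.115| = 0.755
z = margin / u = 0.755 / 0.9965
z = 0.7577

0.7577


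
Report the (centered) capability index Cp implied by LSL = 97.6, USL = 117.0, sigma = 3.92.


Cp = (USL - LSL) / (6 * sigma)
= (117.0 - 97.6) / (6 * 3.92)
= 19.4000 / 23.5200
= 0.8248

0.8248


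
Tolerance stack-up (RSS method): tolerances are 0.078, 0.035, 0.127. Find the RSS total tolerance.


RSS = sqrt(0.078^2 + 0.035^2 + 0.127^2)
= sqrt(0.023438)
= 0.1531

0.1531


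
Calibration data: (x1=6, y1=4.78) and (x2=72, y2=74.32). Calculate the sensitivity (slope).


slope = (y2 - y1) / (x2 - x1)
= (74.32 - 4.78) / (72 - 6)
= 69.5400 / 66
= 1.0536

1.0536


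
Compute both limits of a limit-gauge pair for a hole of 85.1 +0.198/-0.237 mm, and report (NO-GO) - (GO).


GO = nominal - lower_tol (smallest hole = maximum material condition)
GO = 85.1 - 0.237 = 84.863
NO-GO = nominal + upper_tol (largest hole = least material condition)
NO-GO = 85.1 + 0.198 = 85.298
spread = NO-GO - GO = 85.298 - 84.863 = 0.4350

0.4350


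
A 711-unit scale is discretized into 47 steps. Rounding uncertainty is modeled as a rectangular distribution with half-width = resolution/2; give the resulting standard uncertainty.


resolution = range / divisions
resolution = 711 / 47 = 15.12766
u_res = resolution / (2*sqrt(3))
u_res = 15.12766 / 3.4641016
u_res = 4.3670

4.3670


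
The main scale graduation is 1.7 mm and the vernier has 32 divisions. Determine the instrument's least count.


LC = MSD / n_div
= 1.7 / 32
= 0.0531

0.0531


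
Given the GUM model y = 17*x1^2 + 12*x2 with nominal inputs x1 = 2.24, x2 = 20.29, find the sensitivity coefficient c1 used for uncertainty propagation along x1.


y = 17*x1^2 + 12*x2
dy/dx1 = 2*17*x1
Evaluate at x1 = 2.24: c1 = 34 * 2.24
c1 = 76.1600

76.1600


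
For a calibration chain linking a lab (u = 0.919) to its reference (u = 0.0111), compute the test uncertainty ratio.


TUR = u_lab / u_ref
= 0.919 / 0.0111
= 82.7928

82.7928


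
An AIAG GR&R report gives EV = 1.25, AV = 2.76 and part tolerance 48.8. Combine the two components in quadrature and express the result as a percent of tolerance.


GRR = sqrt(EV^2 + AV^2) = sqrt(1.25^2 + 2.76^2) = 3.029868
%GRR = GRR / tol * 100 = 3.029868 / 48.8 * 100
%GRR = 6.2087

6.2087


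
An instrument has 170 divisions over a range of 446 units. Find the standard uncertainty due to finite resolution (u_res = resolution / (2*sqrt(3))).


resolution = range / divisions
resolution = 446 / 170 = 2.6235294
u_res = resolution / (2*sqrt(3))
u_res = 2.6235294 / 3.4641016
u_res = 0.7573

0.7573
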